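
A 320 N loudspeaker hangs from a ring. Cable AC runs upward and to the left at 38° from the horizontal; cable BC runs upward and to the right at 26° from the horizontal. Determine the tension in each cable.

T_AC = 320.0 N, T_BC = 280.6 N

ΣF_x = 0: −T_AC·cos38° + T_BC·cos26° = 0 → T_BC = 0.876742·T_AC.
ΣF_y = 0: T_AC·sin38° + T_BC·sin26° = 320.
Substitute: T_AC·(0.615661 + 0.876742·0.438371) = 320 → T_AC = 320.0 N.
Then T_BC = 0.876742 × 320 = 280.6 N.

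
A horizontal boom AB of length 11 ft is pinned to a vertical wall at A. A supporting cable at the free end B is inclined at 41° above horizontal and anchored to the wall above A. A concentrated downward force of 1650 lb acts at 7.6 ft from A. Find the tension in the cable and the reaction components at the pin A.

T = 1738 lb, A_x = 1311 lb, A_y = 510.0 lb

ΣM about A: T·sin41°·11 − 1650·7.6 = 0 → T = 12540/(11·0.656059) = 1737.65 ≈ 1738 lb.
ΣF_x = 0: A_x − T·cos41° = 0 → A_x = 1737.65 × 0.75471 = 1311 lb.
ΣF_y = 0: A_y + T·sin41° − 1650 = 0 → A_y = 1650 − 1737.65 × 0.656059 = 510.0 lb.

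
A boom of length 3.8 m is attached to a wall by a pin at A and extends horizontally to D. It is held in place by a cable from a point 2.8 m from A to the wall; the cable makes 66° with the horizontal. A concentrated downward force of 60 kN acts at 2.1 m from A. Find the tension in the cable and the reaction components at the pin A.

ΣM about A: T·sin66°·2.8 − 60·2.1 = 0 → T = 126/(2.8·0.913545) = 49.2587 ≈ 49.26 kN.
ΣF_x = 0: A_x − T·cos66° = 0 → A_x = 49.2587 × 0.406737 = 20.04 kN.
ΣF_y = 0: A_y + T·sin66° − 60 = 0 → A_y = 60 − 49.2587 × 0.913545 = 15.00 kN.

T = 49.26 kN, A_x = 20.04 kN, A_y = 15.00 kN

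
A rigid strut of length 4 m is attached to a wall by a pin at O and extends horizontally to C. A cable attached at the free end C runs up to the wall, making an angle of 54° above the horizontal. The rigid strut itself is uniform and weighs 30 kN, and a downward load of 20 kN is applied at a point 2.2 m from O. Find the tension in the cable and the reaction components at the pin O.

T = 32.14 kN, O_x = 18.89 kN, O_y = 24.00 kN

ΣM about O: T·sin54°·4 − 30·2 − 20·2.2 = 0 → T = 104/(4·0.809017) = 32.1378 ≈ 32.14 kN.
ΣF_x = 0: O_x − T·cos54° = 0 → O_x = 32.1378 × 0.587785 = 18.89 kN.
ΣF_y = 0: O_y + T·sin54° − 30 − 20 = 0 → O_y = 50 − 32.1378 × 0.809017 = 24.00 kN.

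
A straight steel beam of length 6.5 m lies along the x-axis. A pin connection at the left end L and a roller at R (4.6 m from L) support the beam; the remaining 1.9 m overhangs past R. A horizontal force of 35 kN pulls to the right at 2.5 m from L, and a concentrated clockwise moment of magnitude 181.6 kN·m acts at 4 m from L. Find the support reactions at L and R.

L_x = -35.00 kN, L_y = -39.48 kN, R_y = 39.48 kN

Moments about L: R_y·4.6 − 181.6 = 0 → R_y = 181.6/4.6 = 39.4783 ≈ 39.48 kN.
ΣF_y = 0: L_y + 39.4783  = 0 → L_y = -39.48 kN.
ΣF_x = 0: L_x + 35 = 0 → L_x = -35.00 kN.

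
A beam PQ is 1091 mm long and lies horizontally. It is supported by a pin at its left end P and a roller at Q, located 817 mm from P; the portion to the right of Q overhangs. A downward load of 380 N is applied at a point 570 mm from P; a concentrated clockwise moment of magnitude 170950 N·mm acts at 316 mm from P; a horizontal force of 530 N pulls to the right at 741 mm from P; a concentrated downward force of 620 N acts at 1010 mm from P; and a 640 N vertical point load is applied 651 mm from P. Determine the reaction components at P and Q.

P_x = -530.0 N, P_y = -110.8 N, Q_y = 1751 N

Moments about P: Q_y·817 − 380·570 − 170950 − 620·1010 − 640·651 = 0 → Q_y = 1430390/817 = 1750.78 ≈ 1751 N.
ΣF_y = 0: P_y + 1750.78 − 380 − 620 − 640 = 0 → P_y = -110.8 N.
ΣF_x = 0: P_x + 530 = 0 → P_x = -530.0 N.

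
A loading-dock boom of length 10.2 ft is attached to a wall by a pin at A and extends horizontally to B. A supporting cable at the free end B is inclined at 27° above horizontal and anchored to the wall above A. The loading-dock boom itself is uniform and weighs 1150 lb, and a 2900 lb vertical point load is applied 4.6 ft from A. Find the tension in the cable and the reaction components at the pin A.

T = 4147 lb, A_x = 3695 lb, A_y = 2167 lb

ΣM about A: T·sin27°·10.2 − 1150·5.1 − 2900·4.6 = 0 → T = 19205/(10.2·0.45399) = 4147.32 ≈ 4147 lb.
ΣF_x = 0: A_x − T·cos27° = 0 → A_x = 4147.32 × 0.891007 = 3695 lb.
ΣF_y = 0: A_y + T·sin27° − 1150 − 2900 = 0 → A_y = 4050 − 4147.32 × 0.45399 = 2167 lb.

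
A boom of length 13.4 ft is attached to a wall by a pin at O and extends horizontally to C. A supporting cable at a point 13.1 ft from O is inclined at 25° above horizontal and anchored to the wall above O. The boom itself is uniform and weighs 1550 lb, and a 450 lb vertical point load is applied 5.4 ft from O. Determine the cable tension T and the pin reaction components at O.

T = 2315 lb, O_x = 2098 lb, O_y = 1022 lb

ΣM about O: T·sin25°·13.1 − 1550·6.7 − 450·5.4 = 0 → T = 12815/(13.1·0.422618) = 2314.72 ≈ 2315 lb.
ΣF_x = 0: O_x − T·cos25° = 0 → O_x = 2314.72 × 0.906308 = 2098 lb.
ΣF_y = 0: O_y + T·sin25° − 1550 − 450 = 0 → O_y = 2000 − 2314.72 × 0.422618 = 1022 lb.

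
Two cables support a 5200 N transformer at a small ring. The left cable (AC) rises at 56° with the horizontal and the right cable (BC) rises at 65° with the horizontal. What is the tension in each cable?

T_AC = 2564 N, T_BC = 3392 N

ΣF_x = 0: −T_AC·cos56° + T_BC·cos65° = 0 → T_BC = 1.32316·T_AC.
ΣF_y = 0: T_AC·sin56° + T_BC·sin65° = 5200.
Substitute: T_AC·(0.829038 + 1.32316·0.906308) = 5200 → T_AC = 2563.81 ≈ 2564 N.
Then T_BC = 1.32316 × 2563.81 = 3392 N.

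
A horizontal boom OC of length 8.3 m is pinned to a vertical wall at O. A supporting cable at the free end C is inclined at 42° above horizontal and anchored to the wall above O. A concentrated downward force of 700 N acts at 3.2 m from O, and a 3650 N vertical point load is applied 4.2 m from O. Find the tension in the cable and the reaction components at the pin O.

ΣM about O: T·sin42°·8.3 − 700·3.2 − 3650·4.2 = 0 → T = 17570/(8.3·0.669131) = 3163.61 ≈ 3164 N.
ΣF_x = 0: O_x − T·cos42° = 0 → O_x = 3163.61 × 0.743145 = 2351 N.
ΣF_y = 0: O_y + T·sin42° − 700 − 3650 = 0 → O_y = 4350 − 3163.61 × 0.669131 = 2233 N.

T = 3164 N, O_x = 2351 N, O_y = 2233 N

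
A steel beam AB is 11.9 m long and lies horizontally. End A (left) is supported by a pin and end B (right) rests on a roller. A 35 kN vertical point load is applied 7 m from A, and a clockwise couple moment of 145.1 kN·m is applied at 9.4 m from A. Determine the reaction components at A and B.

A_x = 0, A_y = 2.218 kN, B_y = 32.78 kN

Taking moments about A: B_y·11.9 − 35·7 − 145.1 = 0 → B_y = 390.1/11.9 = 32.7815 ≈ 32.78 kN.
ΣF_y = 0: A_y + 32.7815 − 35 = 0 → A_y = 2.218 kN.
ΣF_x = 0: no horizontal applied forces, so A_x = 0.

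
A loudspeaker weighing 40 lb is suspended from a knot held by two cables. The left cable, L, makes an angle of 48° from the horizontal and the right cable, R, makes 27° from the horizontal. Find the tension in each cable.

T_L = 36.90 lb, T_R = 27.71 lb

ΣF_x = 0: −T_L·cos48° + T_R·cos27° = 0 → T_R = 0.750983·T_L.
ΣF_y = 0: T_L·sin48° + T_R·sin27° = 40.
Substitute: T_L·(0.743145 + 0.750983·0.45399) = 40 → T_L = 36.8975 ≈ 36.90 lb.
Then T_R = 0.750983 × 36.8975 = 27.71 lb.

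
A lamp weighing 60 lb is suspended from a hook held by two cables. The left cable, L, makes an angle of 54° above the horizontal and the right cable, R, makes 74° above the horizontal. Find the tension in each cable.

T_L = 20.99 lb, T_R = 44.75 lb

ΣF_x = 0: −T_L·cos54° + T_R·cos74° = 0 → T_R = 2.13246·T_L.
ΣF_y = 0: T_L·sin54° + T_R·sin74° = 60.
Substitute: T_L·(0.809017 + 2.13246·0.961262) = 60 → T_L = 20.9873 ≈ 20.99 lb.
Then T_R = 2.13246 × 20.9873 = 44.75 lb.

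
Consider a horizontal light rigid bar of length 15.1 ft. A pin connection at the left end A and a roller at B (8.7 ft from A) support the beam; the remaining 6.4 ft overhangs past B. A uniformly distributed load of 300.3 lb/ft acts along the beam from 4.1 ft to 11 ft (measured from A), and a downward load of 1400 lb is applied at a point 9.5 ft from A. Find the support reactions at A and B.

Resultant of the distributed load: 300.3 × 6.9 = 2072.07 lb at 7.55 ft from A.
Taking moments about A: B_y·8.7 − (300.3·6.9)·7.55 − 1400·9.5 = 0 → B_y = 28944.1285/8.7 = 3326.91 ≈ 3327 lb.
ΣF_y = 0: A_y + 3326.91 − 300.3·6.9 − 1400 = 0 → A_y = 145.2 lb.
ΣF_x = 0: no horizontal applied forces, so A_x = 0.

A_x = 0, A_y = 145.2 lb, B_y = 3327 lb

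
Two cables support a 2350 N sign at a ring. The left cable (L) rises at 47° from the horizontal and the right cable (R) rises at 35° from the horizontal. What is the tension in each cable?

ΣF_x = 0: −T_L·cos47° + T_R·cos35° = 0 → T_R = 0.832566·T_L.
ΣF_y = 0: T_L·sin47° + T_R·sin35° = 2350.
Substitute: T_L·(0.731354 + 0.832566·0.573576) = 2350 → T_L = 1943.93 ≈ 1944 N.
Then T_R = 0.832566 × 1943.93 = 1618 N.

T_L = 1944 N, T_R = 1618 N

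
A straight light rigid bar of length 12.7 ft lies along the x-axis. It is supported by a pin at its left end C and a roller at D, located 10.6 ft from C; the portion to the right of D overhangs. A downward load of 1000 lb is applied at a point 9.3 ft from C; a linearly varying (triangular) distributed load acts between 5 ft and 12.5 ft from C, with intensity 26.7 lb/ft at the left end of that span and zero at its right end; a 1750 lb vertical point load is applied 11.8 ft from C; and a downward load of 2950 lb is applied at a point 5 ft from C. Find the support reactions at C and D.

Resultant of the triangular load: ½ × 26.7 × 7.5 = 100.125 lb, acting at 7.5 ft from C (one-third of the span from the peak).
Moments about C: D_y·10.6 − 1000·9.3 − (½·26.7·7.5)·7.5 − 1750·11.8 − 2950·5 = 0 → D_y = 45450.9375/10.6 = 4287.82 ≈ 4288 lb.
ΣF_y = 0: C_y + 4287.82 − 1000 − ½·26.7·7.5 − 1750 − 2950 = 0 → C_y = 1512 lb.
ΣF_x = 0: no horizontal applied forces, so C_x = 0.

C_x = 0, C_y = 1512 lb, D_y = 4288 lb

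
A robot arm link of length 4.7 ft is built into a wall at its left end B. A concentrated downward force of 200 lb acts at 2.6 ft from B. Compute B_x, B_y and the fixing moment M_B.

B_x = 0, B_y = 200.0 lb, M_B = 520.0 lb·ft

ΣF_x = 0: B_x = 0.
ΣF_y = 0: B_y − 200 = 0 → B_y = 200.0 lb.
ΣM about B: M_B − 200·2.6 = 0 → M_B = 520.0 lb·ft.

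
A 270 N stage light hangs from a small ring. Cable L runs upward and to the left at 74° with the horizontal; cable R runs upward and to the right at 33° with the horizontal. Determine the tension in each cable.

ΣF_x = 0: −T_L·cos74° + T_R·cos33° = 0 → T_R = 0.32866·T_L.
ΣF_y = 0: T_L·sin74° + T_R·sin33° = 270.
Substitute: T_L·(0.961262 + 0.32866·0.544639) = 270 → T_L = 236.787 ≈ 236.8 N.
Then T_R = 0.32866 × 236.787 = 77.82 N.

T_L = 236.8 N, T_R = 77.82 N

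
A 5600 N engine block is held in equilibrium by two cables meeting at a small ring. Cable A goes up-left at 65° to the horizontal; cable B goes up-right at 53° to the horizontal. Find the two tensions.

T_A = 3817 N, T_B = 2680 N

ΣF_x = 0: −T_A·cos65° + T_B·cos53° = 0 → T_B = 0.702239·T_A.
ΣF_y = 0: T_A·sin65° + T_B·sin53° = 5600.
Substitute: T_A·(0.906308 + 0.702239·0.798636) = 5600 → T_A = 3816.95 ≈ 3817 N.
Then T_B = 0.702239 × 3816.95 = 2680 N.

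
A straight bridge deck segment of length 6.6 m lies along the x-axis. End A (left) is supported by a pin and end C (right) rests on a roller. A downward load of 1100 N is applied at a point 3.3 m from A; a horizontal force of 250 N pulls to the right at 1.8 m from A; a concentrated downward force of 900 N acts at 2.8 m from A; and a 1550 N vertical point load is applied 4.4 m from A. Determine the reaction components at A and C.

A_x = -250.0 N, A_y = 1585 N, C_y = 1965 N

Moments about A: C_y·6.6 − 1100·3.3 − 900·2.8 − 1550·4.4 = 0 → C_y = 12970/6.6 = 1965.15 ≈ 1965 N.
ΣF_y = 0: A_y + 1965.15 − 1100 − 900 − 1550 = 0 → A_y = 1585 N.
ΣF_x = 0: A_x + 250 = 0 → A_x = -250.0 N.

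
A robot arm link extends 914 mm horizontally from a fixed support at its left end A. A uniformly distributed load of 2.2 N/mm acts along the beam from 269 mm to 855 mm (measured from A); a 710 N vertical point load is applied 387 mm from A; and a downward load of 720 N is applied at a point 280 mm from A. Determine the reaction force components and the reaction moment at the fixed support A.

Resultant of the distributed load: 2.2 × 586 = 1289.2 N at 562 mm from A.
ΣF_x = 0: A_x = 0.
ΣF_y = 0: A_y − 2.2·586 − 710 − 720 = 0 → A_y = 2719 N.
ΣM about A: M_A − (2.2·586)·562 − 710·387 − 720·280 = 0 → M_A = 1201000 N·mm.

A_x = 0, A_y = 2719 N, M_A = 1201000 N·mm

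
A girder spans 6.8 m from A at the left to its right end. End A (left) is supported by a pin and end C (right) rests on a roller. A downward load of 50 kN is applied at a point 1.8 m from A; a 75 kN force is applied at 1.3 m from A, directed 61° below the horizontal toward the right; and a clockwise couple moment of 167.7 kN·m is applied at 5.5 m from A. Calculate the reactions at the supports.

A_x = -36.36 kN, A_y = 65.16 kN, C_y = 50.44 kN

Taking moments about A: C_y·6.8 − 50·1.8 − 75·sin61°·1.3 − 167.7 = 0 → C_y = 342.975/6.8 = 50.4375 ≈ 50.44 kN.
ΣF_y = 0: A_y + 50.4375 − 50 − 75·sin61° = 0 → A_y = 65.16 kN.
ΣF_x = 0: A_x + 75·cos61° = 0 → A_x = -36.36 kN.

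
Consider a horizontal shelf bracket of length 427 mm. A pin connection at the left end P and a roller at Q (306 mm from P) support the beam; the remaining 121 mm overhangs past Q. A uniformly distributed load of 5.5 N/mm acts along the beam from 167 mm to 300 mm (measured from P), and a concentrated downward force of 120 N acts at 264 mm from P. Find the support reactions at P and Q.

P_x = 0, P_y = 189.8 N, Q_y = 661.7 N

Resultant of the distributed load: 5.5 × 133 = 731.5 N at 233.5 mm from P.
ΣM about P: Q_y·306 − (5.5·133)·233.5 − 120·264 = 0 → Q_y = 202485.25/306 = 661.717 ≈ 661.7 N.
ΣF_y = 0: P_y + 661.717 − 5.5·133 − 120 = 0 → P_y = 189.8 N.
ΣF_x = 0: no horizontal applied forces, so P_x = 0.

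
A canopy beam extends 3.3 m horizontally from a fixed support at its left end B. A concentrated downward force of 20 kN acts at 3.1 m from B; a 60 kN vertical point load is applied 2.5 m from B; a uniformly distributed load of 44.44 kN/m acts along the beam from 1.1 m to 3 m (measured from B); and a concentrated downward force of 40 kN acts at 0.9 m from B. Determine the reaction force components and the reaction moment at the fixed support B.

Resultant of the distributed load: 44.44 × 1.9 = 84.436 kN at 2.05 m from B.
ΣF_x = 0: B_x = 0.
ΣF_y = 0: B_y − 20 − 60 − 44.44·1.9 − 40 = 0 → B_y = 204.4 kN.
ΣM about B: M_B − 20·3.1 − 60·2.5 − (44.44·1.9)·2.05 − 40·0.9 = 0 → M_B = 421.1 kN·m.

B_x = 0, B_y = 204.4 kN, M_B = 421.1 kN·m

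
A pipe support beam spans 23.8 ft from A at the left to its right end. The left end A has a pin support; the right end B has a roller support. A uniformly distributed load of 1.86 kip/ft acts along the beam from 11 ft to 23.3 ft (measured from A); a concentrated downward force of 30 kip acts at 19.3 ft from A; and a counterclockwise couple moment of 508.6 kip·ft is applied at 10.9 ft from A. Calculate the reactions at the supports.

Resultant of the distributed load: 1.86 × 12.3 = 22.878 kip at 17.15 ft from A.
Taking moments about A: B_y·23.8 − (1.86·12.3)·17.15 − 30·19.3 + 508.6 = 0 → B_y = 462.7577/23.8 = 19.4436 ≈ 19.44 kip.
ΣF_y = 0: A_y + 19.4436 − 1.86·12.3 − 30 = 0 → A_y = 33.43 kip.
ΣF_x = 0: no horizontal applied forces, so A_x = 0.

A_x = 0, A_y = 33.43 kip, B_y = 19.44 kip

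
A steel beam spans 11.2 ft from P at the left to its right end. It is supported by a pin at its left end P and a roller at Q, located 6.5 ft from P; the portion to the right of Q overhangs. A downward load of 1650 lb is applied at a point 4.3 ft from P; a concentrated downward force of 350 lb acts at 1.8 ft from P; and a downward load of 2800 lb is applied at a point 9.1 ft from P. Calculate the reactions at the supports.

Taking moments about P: Q_y·6.5 − 1650·4.3 − 350·1.8 − 2800·9.1 = 0 → Q_y = 33205/6.5 = 5108.46 ≈ 5108 lb.
ΣF_y = 0: P_y + 5108.46 − 1650 − 350 − 2800 = 0 → P_y = -308.5 lb.
ΣF_x = 0: no horizontal applied forces, so P_x = 0.

P_x = 0, P_y = -308.5 lb, Q_y = 5108 lb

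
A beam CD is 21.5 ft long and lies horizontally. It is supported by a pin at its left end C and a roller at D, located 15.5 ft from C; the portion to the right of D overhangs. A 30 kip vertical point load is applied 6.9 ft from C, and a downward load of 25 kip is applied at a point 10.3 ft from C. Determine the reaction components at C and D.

C_x = 0, C_y = 25.03 kip, D_y = 29.97 kip

Taking moments about C: D_y·15.5 − 30·6.9 − 25·10.3 = 0 → D_y = 464.5/15.5 = 29.9677 ≈ 29.97 kip.
ΣF_y = 0: C_y + 29.9677 − 30 − 25 = 0 → C_y = 25.03 kip.
ΣF_x = 0: no horizontal applied forces, so C_x = 0.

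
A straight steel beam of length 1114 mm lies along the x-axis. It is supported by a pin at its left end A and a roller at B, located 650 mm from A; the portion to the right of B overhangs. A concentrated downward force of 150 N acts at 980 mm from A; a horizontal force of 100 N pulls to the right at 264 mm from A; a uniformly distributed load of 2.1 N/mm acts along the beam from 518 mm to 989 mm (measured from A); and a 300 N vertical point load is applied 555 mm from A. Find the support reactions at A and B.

A_x = -100.0 N, A_y = -189.8 N, B_y = 1629 N

Resultant of the distributed load: 2.1 × 471 = 989.1 N at 753.5 mm from A.
ΣM about A: B_y·650 − 150·980 − (2.1·471)·753.5 − 300·555 = 0 → B_y = 1058786.85/650 = 1628.9 ≈ 1629 N.
ΣF_y = 0: A_y + 1628.9 − 150 − 2.1·471 − 300 = 0 → A_y = -189.8 N.
ΣF_x = 0: A_x + 100 = 0 → A_x = -100.0 N.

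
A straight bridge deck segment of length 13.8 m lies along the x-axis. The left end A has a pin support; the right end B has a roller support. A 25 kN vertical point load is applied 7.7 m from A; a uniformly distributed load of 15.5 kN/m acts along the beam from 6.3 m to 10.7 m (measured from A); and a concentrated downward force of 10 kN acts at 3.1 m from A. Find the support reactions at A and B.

Resultant of the distributed load: 15.5 × 4.4 = 68.2 kN at 8.5 m from A.
Taking moments about A: B_y·13.8 − 25·7.7 − (15.5·4.4)·8.5 − 10·3.1 = 0 → B_y = 803.2/13.8 = 58.2029 ≈ 58.20 kN.
ΣF_y = 0: A_y + 58.2029 − 25 − 15.5·4.4 − 10 = 0 → A_y = 45.00 kN.
ΣF_x = 0: no horizontal applied forces, so A_x = 0.

A_x = 0, A_y = 45.00 kN, B_y = 58.20 kN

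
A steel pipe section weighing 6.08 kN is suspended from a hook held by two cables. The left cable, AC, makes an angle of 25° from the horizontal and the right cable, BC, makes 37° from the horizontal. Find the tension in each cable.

ΣF_x = 0: −T_AC·cos25° + T_BC·cos37° = 0 → T_BC = 1.13482·T_AC.
ΣF_y = 0: T_AC·sin25° + T_BC·sin37° = 6.08.
Substitute: T_AC·(0.422618 + 1.13482·0.601815) = 6.08 → T_AC = 5.49943 ≈ 5.499 kN.
Then T_BC = 1.13482 × 5.49943 = 6.241 kN.

T_AC = 5.499 kN, T_BC = 6.241 kN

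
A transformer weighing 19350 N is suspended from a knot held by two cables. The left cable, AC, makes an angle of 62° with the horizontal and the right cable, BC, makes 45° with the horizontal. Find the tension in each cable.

ΣF_x = 0: −T_AC·cos62° + T_BC·cos45° = 0 → T_BC = 0.663933·T_AC.
ΣF_y = 0: T_AC·sin62° + T_BC·sin45° = 19350.
Substitute: T_AC·(0.882948 + 0.663933·0.707107) = 19350 → T_AC = 14307.7 ≈ 14310 N.
Then T_BC = 0.663933 × 14307.7 = 9499 N.

T_AC = 14310 N, T_BC = 9499 N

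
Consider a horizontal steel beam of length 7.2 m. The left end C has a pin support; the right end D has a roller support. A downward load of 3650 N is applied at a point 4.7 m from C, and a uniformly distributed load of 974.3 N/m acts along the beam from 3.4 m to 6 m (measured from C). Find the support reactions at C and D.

Resultant of the distributed load: 974.3 × 2.6 = 2533.18 N at 4.7 m from C.
Moments about C: D_y·7.2 − 3650·4.7 − (974.3·2.6)·4.7 = 0 → D_y = 29060.946/7.2 = 4036.24 ≈ 4036 N.
ΣF_y = 0: C_y + 4036.24 − 3650 − 974.3·2.6 = 0 → C_y = 2147 N.
ΣF_x = 0: no horizontal applied forces, so C_x = 0.

C_x = 0, C_y = 2147 N, D_y = 4036 N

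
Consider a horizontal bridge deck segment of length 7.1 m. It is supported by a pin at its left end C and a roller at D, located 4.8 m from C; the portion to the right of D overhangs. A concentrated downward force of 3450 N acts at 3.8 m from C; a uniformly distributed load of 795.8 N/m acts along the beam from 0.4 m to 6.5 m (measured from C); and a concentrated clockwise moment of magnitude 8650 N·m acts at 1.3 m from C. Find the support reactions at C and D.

C_x = 0, C_y = 282.0 N, D_y = 8022 N

Resultant of the distributed load: 795.8 × 6.1 = 4854.38 N at 3.45 m from C.
Moments about C: D_y·4.8 − 3450·3.8 − (795.8·6.1)·3.45 − 8650 = 0 → D_y = 38507.611/4.8 = 8022.42 ≈ 8022 N.
ΣF_y = 0: C_y + 8022.42 − 3450 − 795.8·6.1 = 0 → C_y = 282.0 N.
ΣF_x = 0: no horizontal applied forces, so C_x = 0.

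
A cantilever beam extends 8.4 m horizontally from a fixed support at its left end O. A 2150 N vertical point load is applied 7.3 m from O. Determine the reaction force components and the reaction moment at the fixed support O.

O_x = 0, O_y = 2150 N, M_O = 15700 N·m

ΣF_x = 0: O_x = 0.
ΣF_y = 0: O_y − 2150 = 0 → O_y = 2150 N.
ΣM about O: M_O − 2150·7.3 = 0 → M_O = 15700 N·m.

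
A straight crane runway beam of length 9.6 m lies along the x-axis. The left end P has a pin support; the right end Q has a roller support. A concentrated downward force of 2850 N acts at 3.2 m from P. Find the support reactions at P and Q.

ΣM about P: Q_y·9.6 − 2850·3.2 = 0 → Q_y = 9120/9.6 = 950.0 N.
ΣF_y = 0: P_y + 950 − 2850 = 0 → P_y = 1900 N.
ΣF_x = 0: no horizontal applied forces, so P_x = 0.

P_x = 0, P_y = 1900 N, Q_y = 950.0 N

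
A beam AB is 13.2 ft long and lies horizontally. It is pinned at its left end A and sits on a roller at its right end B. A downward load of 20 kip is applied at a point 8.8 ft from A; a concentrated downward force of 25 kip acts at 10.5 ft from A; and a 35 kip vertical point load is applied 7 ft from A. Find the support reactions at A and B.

Moments about A: B_y·13.2 − 20·8.8 − 25·10.5 − 35·7 = 0 → B_y = 683.5/13.2 = 51.7803 ≈ 51.78 kip.
ΣF_y = 0: A_y + 51.7803 − 20 − 25 − 35 = 0 → A_y = 28.22 kip.
ΣF_x = 0: no horizontal applied forces, so A_x = 0.

A_x = 0, A_y = 28.22 kip, B_y = 51.78 kip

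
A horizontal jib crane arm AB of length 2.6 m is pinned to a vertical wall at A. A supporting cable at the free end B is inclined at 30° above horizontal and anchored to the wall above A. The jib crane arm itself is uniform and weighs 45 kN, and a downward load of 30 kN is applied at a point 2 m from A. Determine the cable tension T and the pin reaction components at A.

T = 91.15 kN, A_x = 78.94 kN, A_y = 29.42 kN

ΣM about A: T·sin30°·2.6 − 45·1.3 − 30·2 = 0 → T = 118.5/(2.6·0.5) = 91.1538 ≈ 91.15 kN.
ΣF_x = 0: A_x − T·cos30° = 0 → A_x = 91.1538 × 0.866025 = 78.94 kN.
ΣF_y = 0: A_y + T·sin30° − 45 − 30 = 0 → A_y = 75 − 91.1538 × 0.5 = 29.42 kN.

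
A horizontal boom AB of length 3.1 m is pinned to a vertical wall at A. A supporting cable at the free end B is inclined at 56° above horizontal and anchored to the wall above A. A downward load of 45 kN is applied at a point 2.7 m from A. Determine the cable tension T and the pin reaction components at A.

ΣM about A: T·sin56°·3.1 − 45·2.7 = 0 → T = 121.5/(3.1·0.829038) = 47.2759 ≈ 47.28 kN.
ΣF_x = 0: A_x − T·cos56° = 0 → A_x = 47.2759 × 0.559193 = 26.44 kN.
ΣF_y = 0: A_y + T·sin56° − 45 = 0 → A_y = 45 − 47.2759 × 0.829038 = 5.806 kN.

T = 47.28 kN, A_x = 26.44 kN, A_y = 5.806 kN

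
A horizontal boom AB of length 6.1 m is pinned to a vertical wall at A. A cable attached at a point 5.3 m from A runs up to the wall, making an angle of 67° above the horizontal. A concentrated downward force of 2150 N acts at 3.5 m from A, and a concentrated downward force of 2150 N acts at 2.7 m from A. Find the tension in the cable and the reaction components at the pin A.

T = 2732 N, A_x = 1068 N, A_y = 1785 N

ΣM about A: T·sin67°·5.3 − 2150·3.5 − 2150·2.7 = 0 → T = 13330/(5.3·0.920505) = 2732.3 ≈ 2732 N.
ΣF_x = 0: A_x − T·cos67° = 0 → A_x = 2732.3 × 0.390731 = 1068 N.
ΣF_y = 0: A_y + T·sin67° − 2150 − 2150 = 0 → A_y = 4300 − 2732.3 × 0.920505 = 1785 N.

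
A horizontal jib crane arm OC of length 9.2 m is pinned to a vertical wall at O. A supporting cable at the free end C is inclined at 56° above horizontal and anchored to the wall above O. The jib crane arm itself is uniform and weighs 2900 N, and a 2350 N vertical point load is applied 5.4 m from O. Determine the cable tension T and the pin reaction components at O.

T = 3413 N, O_x = 1908 N, O_y = 2421 N

ΣM about O: T·sin56°·9.2 − 2900·4.6 − 2350·5.4 = 0 → T = 26030/(9.2·0.829038) = 3412.81 ≈ 3413 N.
ΣF_x = 0: O_x − T·cos56° = 0 → O_x = 3412.81 × 0.559193 = 1908 N.
ΣF_y = 0: O_y + T·sin56° − 2900 − 2350 = 0 → O_y = 5250 − 3412.81 × 0.829038 = 2421 N.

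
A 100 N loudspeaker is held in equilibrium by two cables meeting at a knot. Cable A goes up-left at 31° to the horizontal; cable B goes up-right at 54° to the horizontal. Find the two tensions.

ΣF_x = 0: −T_A·cos31° + T_B·cos54° = 0 → T_B = 1.4583·T_A.
ΣF_y = 0: T_A·sin31° + T_B·sin54° = 100.
Substitute: T_A·(0.515038 + 1.4583·0.809017) = 100 → T_A = 59.0031 ≈ 59.00 N.
Then T_B = 1.4583 × 59.0031 = 86.04 N.

T_A = 59.00 N, T_B = 86.04 N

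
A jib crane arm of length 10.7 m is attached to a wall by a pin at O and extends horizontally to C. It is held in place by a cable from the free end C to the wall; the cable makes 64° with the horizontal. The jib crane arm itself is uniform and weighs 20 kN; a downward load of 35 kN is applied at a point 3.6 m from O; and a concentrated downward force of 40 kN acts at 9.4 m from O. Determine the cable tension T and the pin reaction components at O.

T = 63.32 kN, O_x = 27.76 kN, O_y = 38.08 kN

ΣM about O: T·sin64°·10.7 − 20·5.35 − 35·3.6 − 40·9.4 = 0 → T = 609/(10.7·0.898794) = 63.3247 ≈ 63.32 kN.
ΣF_x = 0: O_x − T·cos64° = 0 → O_x = 63.3247 × 0.438371 = 27.76 kN.
ΣF_y = 0: O_y + T·sin64° − 20 − 35 − 40 = 0 → O_y = 95 − 63.3247 × 0.898794 = 38.08 kN.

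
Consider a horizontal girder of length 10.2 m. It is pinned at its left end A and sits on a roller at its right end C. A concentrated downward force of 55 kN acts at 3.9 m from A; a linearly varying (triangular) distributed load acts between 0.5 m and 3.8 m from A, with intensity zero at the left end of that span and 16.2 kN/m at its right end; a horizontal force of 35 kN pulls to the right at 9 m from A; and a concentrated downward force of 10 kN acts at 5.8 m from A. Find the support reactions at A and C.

Resultant of the triangular load: ½ × 16.2 × 3.3 = 26.73 kN, acting at 2.7 m from A (one-third of the span from the peak).
Taking moments about A: C_y·10.2 − 55·3.9 − (½·16.2·3.3)·2.7 − 10·5.8 = 0 → C_y = 344.671/10.2 = 33.7913 ≈ 33.79 kN.
ΣF_y = 0: A_y + 33.7913 − 55 − ½·16.2·3.3 − 10 = 0 → A_y = 57.94 kN.
ΣF_x = 0: A_x + 35 = 0 → A_x = -35.00 kN.

A_x = -35.00 kN, A_y = 57.94 kN, C_y = 33.79 kN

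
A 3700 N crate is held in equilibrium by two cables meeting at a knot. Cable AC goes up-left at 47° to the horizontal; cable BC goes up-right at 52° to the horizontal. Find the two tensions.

T_AC = 2306 N, T_BC = 2555 N

ΣF_x = 0: −T_AC·cos47° + T_BC·cos52° = 0 → T_BC = 1.10775·T_AC.
ΣF_y = 0: T_AC·sin47° + T_BC·sin52° = 3700.
Substitute: T_AC·(0.731354 + 1.10775·0.788011) = 3700 → T_AC = 2306.34 ≈ 2306 N.
Then T_BC = 1.10775 × 2306.34 = 2555 N.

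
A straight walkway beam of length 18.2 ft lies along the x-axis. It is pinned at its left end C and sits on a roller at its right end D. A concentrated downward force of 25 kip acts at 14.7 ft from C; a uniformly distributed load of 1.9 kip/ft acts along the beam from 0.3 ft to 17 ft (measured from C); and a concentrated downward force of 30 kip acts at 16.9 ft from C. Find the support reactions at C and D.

C_x = 0, C_y = 23.60 kip, D_y = 63.13 kip

Resultant of the distributed load: 1.9 × 16.7 = 31.73 kip at 8.65 ft from C.
Taking moments about C: D_y·18.2 − 25·14.7 − (1.9·16.7)·8.65 − 30·16.9 = 0 → D_y = 1148.9645/18.2 = 63.1299 ≈ 63.13 kip.
ΣF_y = 0: C_y + 63.1299 − 25 − 1.9·16.7 − 30 = 0 → C_y = 23.60 kip.
ΣF_x = 0: no horizontal applied forces, so C_x = 0.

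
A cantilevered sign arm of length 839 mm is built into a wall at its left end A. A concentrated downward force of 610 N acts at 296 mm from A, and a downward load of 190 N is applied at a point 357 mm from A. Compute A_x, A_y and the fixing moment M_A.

ΣF_x = 0: A_x = 0.
ΣF_y = 0: A_y − 610 − 190 = 0 → A_y = 800.0 N.
ΣM about A: M_A − 610·296 − 190·357 = 0 → M_A = 248400 N·mm.

A_x = 0, A_y = 800.0 N, M_A = 248400 N·mm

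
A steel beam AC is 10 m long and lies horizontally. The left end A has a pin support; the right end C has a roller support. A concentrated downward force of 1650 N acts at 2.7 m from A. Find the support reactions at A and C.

A_x = 0, A_y = 1204 N, C_y = 445.5 N

Moments about A: C_y·10 − 1650·2.7 = 0 → C_y = 4455/10 = 445.5 N.
ΣF_y = 0: A_y + 445.5 − 1650 = 0 → A_y = 1204 N.
ΣF_x = 0: no horizontal applied forces, so A_x = 0.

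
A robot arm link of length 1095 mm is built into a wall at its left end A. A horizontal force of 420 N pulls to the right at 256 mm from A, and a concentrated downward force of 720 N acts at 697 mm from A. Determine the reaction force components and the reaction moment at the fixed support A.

ΣF_x = 0: A_x + 420 = 0 → A_x = -420.0 N.
ΣF_y = 0: A_y − 720 = 0 → A_y = 720.0 N.
ΣM about A: M_A − 720·697 = 0 → M_A = 501800 N·mm.

A_x = -420.0 N, A_y = 720.0 N, M_A = 501800 N·mm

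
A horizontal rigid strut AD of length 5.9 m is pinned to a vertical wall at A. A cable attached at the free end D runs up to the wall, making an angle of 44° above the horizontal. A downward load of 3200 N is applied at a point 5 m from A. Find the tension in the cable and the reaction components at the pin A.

ΣM about A: T·sin44°·5.9 − 3200·5 = 0 → T = 16000/(5.9·0.694658) = 3903.88 ≈ 3904 N.
ΣF_x = 0: A_x − T·cos44° = 0 → A_x = 3903.88 × 0.71934 = 2808 N.
ΣF_y = 0: A_y + T·sin44° − 3200 = 0 → A_y = 3200 − 3903.88 × 0.694658 = 488.1 N.

T = 3904 N, A_x = 2808 N, A_y = 488.1 N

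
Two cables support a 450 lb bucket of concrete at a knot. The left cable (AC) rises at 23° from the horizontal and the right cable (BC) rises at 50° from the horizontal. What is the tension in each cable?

ΣF_x = 0: −T_AC·cos23° + T_BC·cos50° = 0 → T_BC = 1.43205·T_AC.
ΣF_y = 0: T_AC·sin23° + T_BC·sin50° = 450.
Substitute: T_AC·(0.390731 + 1.43205·0.766044) = 450 → T_AC = 302.471 ≈ 302.5 lb.
Then T_BC = 1.43205 × 302.471 = 433.2 lb.

T_AC = 302.5 lb, T_BC = 433.2 lb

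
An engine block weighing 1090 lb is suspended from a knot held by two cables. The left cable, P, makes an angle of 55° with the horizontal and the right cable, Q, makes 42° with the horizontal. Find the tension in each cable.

ΣF_x = 0: −T_P·cos55° + T_Q·cos42° = 0 → T_Q = 0.771823·T_P.
ΣF_y = 0: T_P·sin55° + T_Q·sin42° = 1090.
Substitute: T_P·(0.819152 + 0.771823·0.669131) = 1090 → T_P = 816.111 ≈ 816.1 lb.
Then T_Q = 0.771823 × 816.111 = 629.9 lb.

T_P = 816.1 lb, T_Q = 629.9 lb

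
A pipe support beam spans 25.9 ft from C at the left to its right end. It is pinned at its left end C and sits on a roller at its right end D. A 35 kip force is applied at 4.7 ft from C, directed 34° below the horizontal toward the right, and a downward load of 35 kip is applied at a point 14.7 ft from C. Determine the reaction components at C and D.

Moments about C: D_y·25.9 − 35·sin34°·4.7 − 35·14.7 = 0 → D_y = 606.487/25.9 = 23.4165 ≈ 23.42 kip.
ΣF_y = 0: C_y + 23.4165 − 35·sin34° − 35 = 0 → C_y = 31.16 kip.
ΣF_x = 0: C_x + 35·cos34° = 0 → C_x = -29.02 kip.

C_x = -29.02 kip, C_y = 31.16 kip, D_y = 23.42 kip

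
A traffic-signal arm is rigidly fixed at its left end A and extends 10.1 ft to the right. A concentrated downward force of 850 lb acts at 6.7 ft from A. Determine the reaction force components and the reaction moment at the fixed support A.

A_x = 0, A_y = 850.0 lb, M_A = 5695 lb·ft

ΣF_x = 0: A_x = 0.
ΣF_y = 0: A_y − 850 = 0 → A_y = 850.0 lb.
ΣM about A: M_A − 850·6.7 = 0 → M_A = 5695 lb·ft.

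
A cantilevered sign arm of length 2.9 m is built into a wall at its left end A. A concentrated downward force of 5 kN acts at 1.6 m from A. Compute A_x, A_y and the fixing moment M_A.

ΣF_x = 0: A_x = 0.
ΣF_y = 0: A_y − 5 = 0 → A_y = 5.000 kN.
ΣM about A: M_A − 5·1.6 = 0 → M_A = 8.000 kN·m.

A_x = 0, A_y = 5.000 kN, M_A = 8.000 kN·m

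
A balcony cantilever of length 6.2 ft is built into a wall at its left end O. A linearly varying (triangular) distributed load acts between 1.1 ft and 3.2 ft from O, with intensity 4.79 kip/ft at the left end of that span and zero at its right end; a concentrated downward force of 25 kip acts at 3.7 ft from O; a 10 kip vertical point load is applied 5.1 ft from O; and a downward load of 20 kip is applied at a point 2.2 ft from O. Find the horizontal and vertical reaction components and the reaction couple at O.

Resultant of the triangular load: ½ × 4.79 × 2.1 = 5.0295 kip, acting at 1.8 ft from O (one-third of the span from the peak).
ΣF_x = 0: O_x = 0.
ΣF_y = 0: O_y − ½·4.79·2.1 − 25 − 10 − 20 = 0 → O_y = 60.03 kip.
ΣM about O: M_O − (½·4.79·2.1)·1.8 − 25·3.7 − 10·5.1 − 20·2.2 = 0 → M_O = 196.6 kip·ft.

O_x = 0, O_y = 60.03 kip, M_O = 196.6 kip·ft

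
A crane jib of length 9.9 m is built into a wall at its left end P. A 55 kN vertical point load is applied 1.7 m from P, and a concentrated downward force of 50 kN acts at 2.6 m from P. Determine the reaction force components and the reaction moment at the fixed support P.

ΣF_x = 0: P_x = 0.
ΣF_y = 0: P_y − 55 − 50 = 0 → P_y = 105.0 kN.
ΣM about P: M_P − 55·1.7 − 50·2.6 = 0 → M_P = 223.5 kN·m.

P_x = 0, P_y = 105.0 kN, M_P = 223.5 kN·m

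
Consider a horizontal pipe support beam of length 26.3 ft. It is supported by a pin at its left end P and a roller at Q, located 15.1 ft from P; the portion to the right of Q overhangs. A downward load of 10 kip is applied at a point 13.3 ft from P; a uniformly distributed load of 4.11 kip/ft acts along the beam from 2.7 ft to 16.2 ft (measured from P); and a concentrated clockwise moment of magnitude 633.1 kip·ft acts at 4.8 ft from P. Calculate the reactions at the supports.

Resultant of the distributed load: 4.11 × 13.5 = 55.485 kip at 9.45 ft from P.
Taking moments about P: Q_y·15.1 − 10·13.3 − (4.11·13.5)·9.45 − 633.1 = 0 → Q_y = 1290.43325/15.1 = 85.4592 ≈ 85.46 kip.
ΣF_y = 0: P_y + 85.4592 − 10 − 4.11·13.5 = 0 → P_y = -19.97 kip.
ΣF_x = 0: no horizontal applied forces, so P_x = 0.

P_x = 0, P_y = -19.97 kip, Q_y = 85.46 kip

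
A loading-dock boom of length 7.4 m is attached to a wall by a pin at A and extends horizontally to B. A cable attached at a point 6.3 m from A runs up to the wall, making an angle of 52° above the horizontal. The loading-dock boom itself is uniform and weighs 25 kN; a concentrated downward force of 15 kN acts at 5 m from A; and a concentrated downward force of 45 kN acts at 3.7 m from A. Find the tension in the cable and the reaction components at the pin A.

T = 67.28 kN, A_x = 41.42 kN, A_y = 31.98 kN

ΣM about A: T·sin52°·6.3 − 25·3.7 − 15·5 − 45·3.7 = 0 → T = 334/(6.3·0.788011) = 67.2781 ≈ 67.28 kN.
ΣF_x = 0: A_x − T·cos52° = 0 → A_x = 67.2781 × 0.615661 = 41.42 kN.
ΣF_y = 0: A_y + T·sin52° − 25 − 15 − 45 = 0 → A_y = 85 − 67.2781 × 0.788011 = 31.98 kN.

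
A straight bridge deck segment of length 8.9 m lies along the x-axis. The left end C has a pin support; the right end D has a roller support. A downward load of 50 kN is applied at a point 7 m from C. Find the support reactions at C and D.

C_x = 0, C_y = 10.67 kN, D_y = 39.33 kN

ΣM about C: D_y·8.9 − 50·7 = 0 → D_y = 350/8.9 = 39.3258 ≈ 39.33 kN.
ΣF_y = 0: C_y + 39.3258 − 50 = 0 → C_y = 10.67 kN.
ΣF_x = 0: no horizontal applied forces, so C_x = 0.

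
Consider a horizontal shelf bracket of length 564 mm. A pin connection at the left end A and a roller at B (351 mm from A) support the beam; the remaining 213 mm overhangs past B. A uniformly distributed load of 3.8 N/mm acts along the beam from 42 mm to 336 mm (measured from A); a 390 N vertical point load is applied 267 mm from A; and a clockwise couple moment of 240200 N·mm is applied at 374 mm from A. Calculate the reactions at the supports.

Resultant of the distributed load: 3.8 × 294 = 1117.2 N at 189 mm from A.
Taking moments about A: B_y·351 − (3.8·294)·189 − 390·267 − 240200 = 0 → B_y = 555480.8/351 = 1582.57 ≈ 1583 N.
ΣF_y = 0: A_y + 1582.57 − 3.8·294 − 390 = 0 → A_y = -75.37 N.
ΣF_x = 0: no horizontal applied forces, so A_x = 0.

A_x = 0, A_y = -75.37 N, B_y = 1583 N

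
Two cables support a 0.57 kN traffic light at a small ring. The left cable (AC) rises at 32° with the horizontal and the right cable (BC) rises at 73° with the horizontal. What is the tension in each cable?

T_AC = 0.1725 kN, T_BC = 0.5004 kN

ΣF_x = 0: −T_AC·cos32° + T_BC·cos73° = 0 → T_BC = 2.90058·T_AC.
ΣF_y = 0: T_AC·sin32° + T_BC·sin73° = 0.57.
Substitute: T_AC·(0.529919 + 2.90058·0.956305) = 0.57 → T_AC = 0.172531 ≈ 0.1725 kN.
Then T_BC = 2.90058 × 0.172531 = 0.5004 kN.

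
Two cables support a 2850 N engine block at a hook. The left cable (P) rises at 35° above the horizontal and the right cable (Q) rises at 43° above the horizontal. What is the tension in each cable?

ΣF_x = 0: −T_P·cos35° + T_Q·cos43° = 0 → T_Q = 1.12005·T_P.
ΣF_y = 0: T_P·sin35° + T_Q·sin43° = 2850.
Substitute: T_P·(0.573576 + 1.12005·0.681998) = 2850 → T_P = 2130.92 ≈ 2131 N.
Then T_Q = 1.12005 × 2130.92 = 2387 N.

T_P = 2131 N, T_Q = 2387 N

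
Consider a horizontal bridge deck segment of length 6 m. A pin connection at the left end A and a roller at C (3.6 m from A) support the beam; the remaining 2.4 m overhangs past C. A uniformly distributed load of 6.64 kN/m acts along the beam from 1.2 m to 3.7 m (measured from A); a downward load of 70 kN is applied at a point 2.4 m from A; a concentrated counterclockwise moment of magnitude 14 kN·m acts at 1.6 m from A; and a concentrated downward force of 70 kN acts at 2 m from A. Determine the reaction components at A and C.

A_x = 0, A_y = 63.64 kN, C_y = 92.96 kN

Resultant of the distributed load: 6.64 × 2.5 = 16.6 kN at 2.45 m from A.
ΣM about A: C_y·3.6 − (6.64·2.5)·2.45 − 70·2.4 + 14 − 70·2 = 0 → C_y = 334.67/3.6 = 92.9639 ≈ 92.96 kN.
ΣF_y = 0: A_y + 92.9639 − 6.64·2.5 − 70 − 70 = 0 → A_y = 63.64 kN.
ΣF_x = 0: no horizontal applied forces, so A_x = 0.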